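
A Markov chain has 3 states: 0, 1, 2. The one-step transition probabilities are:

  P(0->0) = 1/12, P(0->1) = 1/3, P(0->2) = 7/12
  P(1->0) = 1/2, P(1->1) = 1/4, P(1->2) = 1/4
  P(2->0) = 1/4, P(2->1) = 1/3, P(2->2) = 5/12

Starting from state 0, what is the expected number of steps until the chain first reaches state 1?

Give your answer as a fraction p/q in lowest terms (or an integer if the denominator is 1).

Answer: 3

Derivation:
Let h_i = expected steps to first reach 1 from state i.
Boundary: h_1 = 0.
First-step equations for the other states:
  h_0 = 1 + 1/12*h_0 + 1/3*h_1 + 7/12*h_2
  h_2 = 1 + 1/4*h_0 + 1/3*h_1 + 5/12*h_2

Substituting h_1 = 0 and rearranging gives the linear system (I - Q) h = 1:
  [11/12, -7/12] . (h_0, h_2) = 1
  [-1/4, 7/12] . (h_0, h_2) = 1

Solving yields:
  h_0 = 3
  h_2 = 3

Starting state is 0, so the expected hitting time is h_0 = 3.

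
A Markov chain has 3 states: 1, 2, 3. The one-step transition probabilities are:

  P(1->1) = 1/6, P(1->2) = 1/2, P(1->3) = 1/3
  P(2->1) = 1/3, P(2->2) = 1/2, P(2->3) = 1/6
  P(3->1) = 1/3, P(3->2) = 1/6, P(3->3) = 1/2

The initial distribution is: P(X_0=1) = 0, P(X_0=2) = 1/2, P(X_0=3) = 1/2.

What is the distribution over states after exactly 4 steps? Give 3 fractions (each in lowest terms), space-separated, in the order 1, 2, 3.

Propagating the distribution step by step (d_{t+1} = d_t * P):
d_0 = (1=0, 2=1/2, 3=1/2)
  d_1[1] = 0*1/6 + 1/2*1/3 + 1/2*1/3 = 1/3
  d_1[2] = 0*1/2 + 1/2*1/2 + 1/2*1/6 = 1/3
  d_1[3] = 0*1/3 + 1/2*1/6 + 1/2*1/2 = 1/3
d_1 = (1=1/3, 2=1/3, 3=1/3)
  d_2[1] = 1/3*1/6 + 1/3*1/3 + 1/3*1/3 = 5/18
  d_2[2] = 1/3*1/2 + 1/3*1/2 + 1/3*1/6 = 7/18
  d_2[3] = 1/3*1/3 + 1/3*1/6 + 1/3*1/2 = 1/3
d_2 = (1=5/18, 2=7/18, 3=1/3)
  d_3[1] = 5/18*1/6 + 7/18*1/3 + 1/3*1/3 = 31/108
  d_3[2] = 5/18*1/2 + 7/18*1/2 + 1/3*1/6 = 7/18
  d_3[3] = 5/18*1/3 + 7/18*1/6 + 1/3*1/2 = 35/108
d_3 = (1=31/108, 2=7/18, 3=35/108)
  d_4[1] = 31/108*1/6 + 7/18*1/3 + 35/108*1/3 = 185/648
  d_4[2] = 31/108*1/2 + 7/18*1/2 + 35/108*1/6 = 127/324
  d_4[3] = 31/108*1/3 + 7/18*1/6 + 35/108*1/2 = 209/648
d_4 = (1=185/648, 2=127/324, 3=209/648)

Answer: 185/648 127/324 209/648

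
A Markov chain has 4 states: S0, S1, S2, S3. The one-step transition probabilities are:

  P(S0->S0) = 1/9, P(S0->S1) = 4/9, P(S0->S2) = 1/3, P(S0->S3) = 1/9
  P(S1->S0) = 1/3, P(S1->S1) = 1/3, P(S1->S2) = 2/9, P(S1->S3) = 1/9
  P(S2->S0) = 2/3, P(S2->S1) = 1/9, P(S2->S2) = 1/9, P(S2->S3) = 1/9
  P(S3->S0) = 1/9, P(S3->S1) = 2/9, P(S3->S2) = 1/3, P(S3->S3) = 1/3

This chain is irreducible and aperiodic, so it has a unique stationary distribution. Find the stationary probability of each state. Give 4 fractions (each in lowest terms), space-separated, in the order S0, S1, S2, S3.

Answer: 235/749 223/749 184/749 1/7

Derivation:
The stationary distribution satisfies pi = pi * P, i.e.:
  pi_S0 = 1/9*pi_S0 + 1/3*pi_S1 + 2/3*pi_S2 + 1/9*pi_S3
  pi_S1 = 4/9*pi_S0 + 1/3*pi_S1 + 1/9*pi_S2 + 2/9*pi_S3
  pi_S2 = 1/3*pi_S0 + 2/9*pi_S1 + 1/9*pi_S2 + 1/3*pi_S3
  pi_S3 = 1/9*pi_S0 + 1/9*pi_S1 + 1/9*pi_S2 + 1/3*pi_S3
with normalization: pi_S0 + pi_S1 + pi_S2 + pi_S3 = 1.

Using the first 3 balance equations plus normalization, the linear system A*pi = b is:
  [-8/9, 1/3, 2/3, 1/9] . pi = 0
  [4/9, -2/3, 1/9, 2/9] . pi = 0
  [1/3, 2/9, -8/9, 1/3] . pi = 0
  [1, 1, 1, 1] . pi = 1

Solving yields:
  pi_S0 = 235/749
  pi_S1 = 223/749
  pi_S2 = 184/749
  pi_S3 = 1/7

Verification (pi * P):
  235/749*1/9 + 223/749*1/3 + 184/749*2/3 + 1/7*1/9 = 235/749 = pi_S0  (ok)
  235/749*4/9 + 223/749*1/3 + 184/749*1/9 + 1/7*2/9 = 223/749 = pi_S1  (ok)
  235/749*1/3 + 223/749*2/9 + 184/749*1/9 + 1/7*1/3 = 184/749 = pi_S2  (ok)
  235/749*1/9 + 223/749*1/9 + 184/749*1/9 + 1/7*1/3 = 1/7 = pi_S3  (ok)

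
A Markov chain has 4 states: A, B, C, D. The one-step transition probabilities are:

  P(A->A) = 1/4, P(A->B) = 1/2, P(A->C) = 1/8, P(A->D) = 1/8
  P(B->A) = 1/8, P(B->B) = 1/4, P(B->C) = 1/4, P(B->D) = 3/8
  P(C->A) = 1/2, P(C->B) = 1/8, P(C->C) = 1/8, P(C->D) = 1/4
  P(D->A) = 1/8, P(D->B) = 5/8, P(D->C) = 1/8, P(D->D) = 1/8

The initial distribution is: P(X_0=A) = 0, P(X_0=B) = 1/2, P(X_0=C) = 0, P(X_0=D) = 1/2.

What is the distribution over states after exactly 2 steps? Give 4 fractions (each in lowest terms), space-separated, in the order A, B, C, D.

Answer: 27/128 45/128 23/128 33/128

Derivation:
Propagating the distribution step by step (d_{t+1} = d_t * P):
d_0 = (A=0, B=1/2, C=0, D=1/2)
  d_1[A] = 0*1/4 + 1/2*1/8 + 0*1/2 + 1/2*1/8 = 1/8
  d_1[B] = 0*1/2 + 1/2*1/4 + 0*1/8 + 1/2*5/8 = 7/16
  d_1[C] = 0*1/8 + 1/2*1/4 + 0*1/8 + 1/2*1/8 = 3/16
  d_1[D] = 0*1/8 + 1/2*3/8 + 0*1/4 + 1/2*1/8 = 1/4
d_1 = (A=1/8, B=7/16, C=3/16, D=1/4)
  d_2[A] = 1/8*1/4 + 7/16*1/8 + 3/16*1/2 + 1/4*1/8 = 27/128
  d_2[B] = 1/8*1/2 + 7/16*1/4 + 3/16*1/8 + 1/4*5/8 = 45/128
  d_2[C] = 1/8*1/8 + 7/16*1/4 + 3/16*1/8 + 1/4*1/8 = 23/128
  d_2[D] = 1/8*1/8 + 7/16*3/8 + 3/16*1/4 + 1/4*1/8 = 33/128
d_2 = (A=27/128, B=45/128, C=23/128, D=33/128)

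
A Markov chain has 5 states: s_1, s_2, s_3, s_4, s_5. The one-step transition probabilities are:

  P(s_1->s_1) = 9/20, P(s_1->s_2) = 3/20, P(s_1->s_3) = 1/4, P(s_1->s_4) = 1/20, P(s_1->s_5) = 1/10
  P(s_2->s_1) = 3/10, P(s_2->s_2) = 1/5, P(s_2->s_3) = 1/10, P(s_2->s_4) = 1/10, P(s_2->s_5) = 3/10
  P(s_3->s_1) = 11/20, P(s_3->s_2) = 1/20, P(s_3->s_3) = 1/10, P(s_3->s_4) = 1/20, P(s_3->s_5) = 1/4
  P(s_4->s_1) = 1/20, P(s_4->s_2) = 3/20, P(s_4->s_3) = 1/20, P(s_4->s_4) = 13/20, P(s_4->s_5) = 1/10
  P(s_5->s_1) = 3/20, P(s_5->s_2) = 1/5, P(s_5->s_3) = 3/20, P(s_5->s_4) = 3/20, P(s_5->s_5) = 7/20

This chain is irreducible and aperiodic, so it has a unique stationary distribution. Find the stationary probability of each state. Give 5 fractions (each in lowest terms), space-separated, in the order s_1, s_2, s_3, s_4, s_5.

The stationary distribution satisfies pi = pi * P, i.e.:
  pi_s_1 = 9/20*pi_s_1 + 3/10*pi_s_2 + 11/20*pi_s_3 + 1/20*pi_s_4 + 3/20*pi_s_5
  pi_s_2 = 3/20*pi_s_1 + 1/5*pi_s_2 + 1/20*pi_s_3 + 3/20*pi_s_4 + 1/5*pi_s_5
  pi_s_3 = 1/4*pi_s_1 + 1/10*pi_s_2 + 1/10*pi_s_3 + 1/20*pi_s_4 + 3/20*pi_s_5
  pi_s_4 = 1/20*pi_s_1 + 1/10*pi_s_2 + 1/20*pi_s_3 + 13/20*pi_s_4 + 3/20*pi_s_5
  pi_s_5 = 1/10*pi_s_1 + 3/10*pi_s_2 + 1/4*pi_s_3 + 1/10*pi_s_4 + 7/20*pi_s_5
with normalization: pi_s_1 + pi_s_2 + pi_s_3 + pi_s_4 + pi_s_5 = 1.

Using the first 4 balance equations plus normalization, the linear system A*pi = b is:
  [-11/20, 3/10, 11/20, 1/20, 3/20] . pi = 0
  [3/20, -4/5, 1/20, 3/20, 1/5] . pi = 0
  [1/4, 1/10, -9/10, 1/20, 3/20] . pi = 0
  [1/20, 1/10, 1/20, -7/20, 3/20] . pi = 0
  [1, 1, 1, 1, 1] . pi = 1

Solving yields:
  pi_s_1 = 3943/13031
  pi_s_2 = 1997/13031
  pi_s_3 = 1900/13031
  pi_s_4 = 2541/13031
  pi_s_5 = 2650/13031

Verification (pi * P):
  3943/13031*9/20 + 1997/13031*3/10 + 1900/13031*11/20 + 2541/13031*1/20 + 2650/13031*3/20 = 3943/13031 = pi_s_1  (ok)
  3943/13031*3/20 + 1997/13031*1/5 + 1900/13031*1/20 + 2541/13031*3/20 + 2650/13031*1/5 = 1997/13031 = pi_s_2  (ok)
  3943/13031*1/4 + 1997/13031*1/10 + 1900/13031*1/10 + 2541/13031*1/20 + 2650/13031*3/20 = 1900/13031 = pi_s_3  (ok)
  3943/13031*1/20 + 1997/13031*1/10 + 1900/13031*1/20 + 2541/13031*13/20 + 2650/13031*3/20 = 2541/13031 = pi_s_4  (ok)
  3943/13031*1/10 + 1997/13031*3/10 + 1900/13031*1/4 + 2541/13031*1/10 + 2650/13031*7/20 = 2650/13031 = pi_s_5  (ok)

Answer: 3943/13031 1997/13031 1900/13031 2541/13031 2650/13031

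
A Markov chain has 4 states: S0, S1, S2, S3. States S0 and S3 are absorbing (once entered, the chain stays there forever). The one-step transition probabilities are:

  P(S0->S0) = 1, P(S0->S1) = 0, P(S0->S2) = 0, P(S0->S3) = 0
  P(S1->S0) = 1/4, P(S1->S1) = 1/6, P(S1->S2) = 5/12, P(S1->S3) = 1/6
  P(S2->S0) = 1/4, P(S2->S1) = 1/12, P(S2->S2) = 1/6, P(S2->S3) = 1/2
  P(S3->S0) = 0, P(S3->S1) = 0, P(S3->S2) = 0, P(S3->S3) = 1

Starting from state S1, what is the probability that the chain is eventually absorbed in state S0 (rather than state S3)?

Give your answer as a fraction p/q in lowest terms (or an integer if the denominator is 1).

Let a_i = P(absorbed in S0 | start in state i).
Boundary conditions: a_S0 = 1, a_S3 = 0.
For each transient state i, a_i = sum_j P(i->j) * a_j:
  a_S1 = 1/4*a_S0 + 1/6*a_S1 + 5/12*a_S2 + 1/6*a_S3
  a_S2 = 1/4*a_S0 + 1/12*a_S1 + 1/6*a_S2 + 1/2*a_S3

Substituting a_S0 = 1 and a_S3 = 0, rearrange to (I - Q) a = r where r[i] = P(i -> S0):
  [5/6, -5/12] . (a_S1, a_S2) = 1/4
  [-1/12, 5/6] . (a_S1, a_S2) = 1/4

Solving yields:
  a_S1 = 9/19
  a_S2 = 33/95

Starting state is S1, so the absorption probability is a_S1 = 9/19.

Answer: 9/19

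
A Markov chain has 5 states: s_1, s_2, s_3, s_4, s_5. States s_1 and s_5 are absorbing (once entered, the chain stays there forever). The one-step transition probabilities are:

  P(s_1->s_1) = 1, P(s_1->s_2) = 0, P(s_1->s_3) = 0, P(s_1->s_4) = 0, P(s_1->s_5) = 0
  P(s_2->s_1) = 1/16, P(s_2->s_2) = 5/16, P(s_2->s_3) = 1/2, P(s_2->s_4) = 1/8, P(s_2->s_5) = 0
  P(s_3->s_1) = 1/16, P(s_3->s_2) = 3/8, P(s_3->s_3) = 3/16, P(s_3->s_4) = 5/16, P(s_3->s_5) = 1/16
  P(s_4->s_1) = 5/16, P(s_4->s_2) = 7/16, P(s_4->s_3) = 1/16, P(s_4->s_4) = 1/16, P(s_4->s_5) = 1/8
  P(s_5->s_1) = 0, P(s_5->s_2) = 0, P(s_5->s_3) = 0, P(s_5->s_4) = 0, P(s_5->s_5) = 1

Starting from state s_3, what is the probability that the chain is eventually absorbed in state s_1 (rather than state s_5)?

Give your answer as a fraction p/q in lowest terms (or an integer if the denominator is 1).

Answer: 611/896

Derivation:
Let a_i = P(absorbed in s_1 | start in state i).
Boundary conditions: a_s_1 = 1, a_s_5 = 0.
For each transient state i, a_i = sum_j P(i->j) * a_j:
  a_s_2 = 1/16*a_s_1 + 5/16*a_s_2 + 1/2*a_s_3 + 1/8*a_s_4 + 0*a_s_5
  a_s_3 = 1/16*a_s_1 + 3/8*a_s_2 + 3/16*a_s_3 + 5/16*a_s_4 + 1/16*a_s_5
  a_s_4 = 5/16*a_s_1 + 7/16*a_s_2 + 1/16*a_s_3 + 1/16*a_s_4 + 1/8*a_s_5

Substituting a_s_1 = 1 and a_s_5 = 0, rearrange to (I - Q) a = r where r[i] = P(i -> s_1):
  [11/16, -1/2, -1/8] . (a_s_2, a_s_3, a_s_4) = 1/16
  [-3/8, 13/16, -5/16] . (a_s_2, a_s_3, a_s_4) = 1/16
  [-7/16, -1/16, 15/16] . (a_s_2, a_s_3, a_s_4) = 5/16

Solving yields:
  a_s_2 = 321/448
  a_s_3 = 611/896
  a_s_4 = 639/896

Starting state is s_3, so the absorption probability is a_s_3 = 611/896.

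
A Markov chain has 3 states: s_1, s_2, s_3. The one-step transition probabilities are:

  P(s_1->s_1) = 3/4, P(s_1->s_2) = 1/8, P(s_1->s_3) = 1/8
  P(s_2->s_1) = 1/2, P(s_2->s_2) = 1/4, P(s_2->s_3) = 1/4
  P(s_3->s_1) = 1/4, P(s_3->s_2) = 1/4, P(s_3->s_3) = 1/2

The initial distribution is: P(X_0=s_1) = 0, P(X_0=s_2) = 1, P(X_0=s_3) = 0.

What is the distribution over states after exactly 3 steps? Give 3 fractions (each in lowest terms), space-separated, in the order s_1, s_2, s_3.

Answer: 37/64 23/128 31/128

Derivation:
Propagating the distribution step by step (d_{t+1} = d_t * P):
d_0 = (s_1=0, s_2=1, s_3=0)
  d_1[s_1] = 0*3/4 + 1*1/2 + 0*1/4 = 1/2
  d_1[s_2] = 0*1/8 + 1*1/4 + 0*1/4 = 1/4
  d_1[s_3] = 0*1/8 + 1*1/4 + 0*1/2 = 1/4
d_1 = (s_1=1/2, s_2=1/4, s_3=1/4)
  d_2[s_1] = 1/2*3/4 + 1/4*1/2 + 1/4*1/4 = 9/16
  d_2[s_2] = 1/2*1/8 + 1/4*1/4 + 1/4*1/4 = 3/16
  d_2[s_3] = 1/2*1/8 + 1/4*1/4 + 1/4*1/2 = 1/4
d_2 = (s_1=9/16, s_2=3/16, s_3=1/4)
  d_3[s_1] = 9/16*3/4 + 3/16*1/2 + 1/4*1/4 = 37/64
  d_3[s_2] = 9/16*1/8 + 3/16*1/4 + 1/4*1/4 = 23/128
  d_3[s_3] = 9/16*1/8 + 3/16*1/4 + 1/4*1/2 = 31/128
d_3 = (s_1=37/64, s_2=23/128, s_3=31/128)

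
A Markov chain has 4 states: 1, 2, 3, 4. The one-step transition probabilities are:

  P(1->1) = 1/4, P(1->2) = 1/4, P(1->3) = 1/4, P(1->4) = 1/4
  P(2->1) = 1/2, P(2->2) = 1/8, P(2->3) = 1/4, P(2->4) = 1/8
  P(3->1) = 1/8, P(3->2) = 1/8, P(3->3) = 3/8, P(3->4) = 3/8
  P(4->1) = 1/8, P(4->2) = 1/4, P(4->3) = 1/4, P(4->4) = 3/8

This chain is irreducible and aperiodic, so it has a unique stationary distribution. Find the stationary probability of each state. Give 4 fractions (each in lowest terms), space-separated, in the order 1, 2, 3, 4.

Answer: 11/49 4/21 2/7 44/147

Derivation:
The stationary distribution satisfies pi = pi * P, i.e.:
  pi_1 = 1/4*pi_1 + 1/2*pi_2 + 1/8*pi_3 + 1/8*pi_4
  pi_2 = 1/4*pi_1 + 1/8*pi_2 + 1/8*pi_3 + 1/4*pi_4
  pi_3 = 1/4*pi_1 + 1/4*pi_2 + 3/8*pi_3 + 1/4*pi_4
  pi_4 = 1/4*pi_1 + 1/8*pi_2 + 3/8*pi_3 + 3/8*pi_4
with normalization: pi_1 + pi_2 + pi_3 + pi_4 = 1.

Using the first 3 balance equations plus normalization, the linear system A*pi = b is:
  [-3/4, 1/2, 1/8, 1/8] . pi = 0
  [1/4, -7/8, 1/8, 1/4] . pi = 0
  [1/4, 1/4, -5/8, 1/4] . pi = 0
  [1, 1, 1, 1] . pi = 1

Solving yields:
  pi_1 = 11/49
  pi_2 = 4/21
  pi_3 = 2/7
  pi_4 = 44/147

Verification (pi * P):
  11/49*1/4 + 4/21*1/2 + 2/7*1/8 + 44/147*1/8 = 11/49 = pi_1  (ok)
  11/49*1/4 + 4/21*1/8 + 2/7*1/8 + 44/147*1/4 = 4/21 = pi_2  (ok)
  11/49*1/4 + 4/21*1/4 + 2/7*3/8 + 44/147*1/4 = 2/7 = pi_3  (ok)
  11/49*1/4 + 4/21*1/8 + 2/7*3/8 + 44/147*3/8 = 44/147 = pi_4  (ok)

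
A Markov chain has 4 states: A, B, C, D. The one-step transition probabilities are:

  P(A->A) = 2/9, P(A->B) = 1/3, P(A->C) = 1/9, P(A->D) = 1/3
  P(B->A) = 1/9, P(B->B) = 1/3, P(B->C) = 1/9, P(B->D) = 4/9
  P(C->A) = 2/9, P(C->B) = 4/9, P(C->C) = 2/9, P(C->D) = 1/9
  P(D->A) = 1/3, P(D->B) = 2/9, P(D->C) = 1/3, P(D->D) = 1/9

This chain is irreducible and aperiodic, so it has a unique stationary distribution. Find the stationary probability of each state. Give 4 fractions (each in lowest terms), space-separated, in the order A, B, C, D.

Answer: 30/139 271/834 80/417 223/834

Derivation:
The stationary distribution satisfies pi = pi * P, i.e.:
  pi_A = 2/9*pi_A + 1/9*pi_B + 2/9*pi_C + 1/3*pi_D
  pi_B = 1/3*pi_A + 1/3*pi_B + 4/9*pi_C + 2/9*pi_D
  pi_C = 1/9*pi_A + 1/9*pi_B + 2/9*pi_C + 1/3*pi_D
  pi_D = 1/3*pi_A + 4/9*pi_B + 1/9*pi_C + 1/9*pi_D
with normalization: pi_A + pi_B + pi_C + pi_D = 1.

Using the first 3 balance equations plus normalization, the linear system A*pi = b is:
  [-7/9, 1/9, 2/9, 1/3] . pi = 0
  [1/3, -2/3, 4/9, 2/9] . pi = 0
  [1/9, 1/9, -7/9, 1/3] . pi = 0
  [1, 1, 1, 1] . pi = 1

Solving yields:
  pi_A = 30/139
  pi_B = 271/834
  pi_C = 80/417
  pi_D = 223/834

Verification (pi * P):
  30/139*2/9 + 271/834*1/9 + 80/417*2/9 + 223/834*1/3 = 30/139 = pi_A  (ok)
  30/139*1/3 + 271/834*1/3 + 80/417*4/9 + 223/834*2/9 = 271/834 = pi_B  (ok)
  30/139*1/9 + 271/834*1/9 + 80/417*2/9 + 223/834*1/3 = 80/417 = pi_C  (ok)
  30/139*1/3 + 271/834*4/9 + 80/417*1/9 + 223/834*1/9 = 223/834 = pi_D  (ok)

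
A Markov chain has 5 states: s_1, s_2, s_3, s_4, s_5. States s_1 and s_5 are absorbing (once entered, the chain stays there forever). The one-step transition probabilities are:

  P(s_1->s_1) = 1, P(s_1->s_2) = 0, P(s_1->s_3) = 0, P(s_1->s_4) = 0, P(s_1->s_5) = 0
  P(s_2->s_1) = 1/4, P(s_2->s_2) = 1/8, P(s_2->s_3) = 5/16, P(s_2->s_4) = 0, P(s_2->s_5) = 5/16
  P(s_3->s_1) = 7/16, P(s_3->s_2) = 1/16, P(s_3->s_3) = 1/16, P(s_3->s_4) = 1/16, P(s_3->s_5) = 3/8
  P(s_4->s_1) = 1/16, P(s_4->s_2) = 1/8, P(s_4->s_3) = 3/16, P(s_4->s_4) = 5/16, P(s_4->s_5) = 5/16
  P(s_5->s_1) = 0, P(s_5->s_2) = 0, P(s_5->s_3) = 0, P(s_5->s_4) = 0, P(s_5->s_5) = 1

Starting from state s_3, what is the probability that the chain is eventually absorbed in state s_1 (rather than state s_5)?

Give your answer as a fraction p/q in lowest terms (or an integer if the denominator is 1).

Let a_i = P(absorbed in s_1 | start in state i).
Boundary conditions: a_s_1 = 1, a_s_5 = 0.
For each transient state i, a_i = sum_j P(i->j) * a_j:
  a_s_2 = 1/4*a_s_1 + 1/8*a_s_2 + 5/16*a_s_3 + 0*a_s_4 + 5/16*a_s_5
  a_s_3 = 7/16*a_s_1 + 1/16*a_s_2 + 1/16*a_s_3 + 1/16*a_s_4 + 3/8*a_s_5
  a_s_4 = 1/16*a_s_1 + 1/8*a_s_2 + 3/16*a_s_3 + 5/16*a_s_4 + 5/16*a_s_5

Substituting a_s_1 = 1 and a_s_5 = 0, rearrange to (I - Q) a = r where r[i] = P(i -> s_1):
  [7/8, -5/16, 0] . (a_s_2, a_s_3, a_s_4) = 1/4
  [-1/16, 15/16, -1/16] . (a_s_2, a_s_3, a_s_4) = 7/16
  [-1/8, -3/16, 11/16] . (a_s_2, a_s_3, a_s_4) = 1/16

Solving yields:
  a_s_2 = 1038/2203
  a_s_3 = 1144/2203
  a_s_4 = 701/2203

Starting state is s_3, so the absorption probability is a_s_3 = 1144/2203.

Answer: 1144/2203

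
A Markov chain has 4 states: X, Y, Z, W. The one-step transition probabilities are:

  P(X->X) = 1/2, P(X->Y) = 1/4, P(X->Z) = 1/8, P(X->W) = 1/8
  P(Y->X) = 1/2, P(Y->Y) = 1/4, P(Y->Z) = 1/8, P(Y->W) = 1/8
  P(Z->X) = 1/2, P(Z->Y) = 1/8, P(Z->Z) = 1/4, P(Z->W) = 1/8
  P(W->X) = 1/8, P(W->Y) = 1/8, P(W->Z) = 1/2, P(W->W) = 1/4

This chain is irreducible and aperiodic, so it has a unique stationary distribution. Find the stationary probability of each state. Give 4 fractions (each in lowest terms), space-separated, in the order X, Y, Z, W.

The stationary distribution satisfies pi = pi * P, i.e.:
  pi_X = 1/2*pi_X + 1/2*pi_Y + 1/2*pi_Z + 1/8*pi_W
  pi_Y = 1/4*pi_X + 1/4*pi_Y + 1/8*pi_Z + 1/8*pi_W
  pi_Z = 1/8*pi_X + 1/8*pi_Y + 1/4*pi_Z + 1/2*pi_W
  pi_W = 1/8*pi_X + 1/8*pi_Y + 1/8*pi_Z + 1/4*pi_W
with normalization: pi_X + pi_Y + pi_Z + pi_W = 1.

Using the first 3 balance equations plus normalization, the linear system A*pi = b is:
  [-1/2, 1/2, 1/2, 1/8] . pi = 0
  [1/4, -3/4, 1/8, 1/8] . pi = 0
  [1/8, 1/8, -3/4, 1/2] . pi = 0
  [1, 1, 1, 1] . pi = 1

Solving yields:
  pi_X = 25/56
  pi_Y = 81/392
  pi_Z = 10/49
  pi_W = 1/7

Verification (pi * P):
  25/56*1/2 + 81/392*1/2 + 10/49*1/2 + 1/7*1/8 = 25/56 = pi_X  (ok)
  25/56*1/4 + 81/392*1/4 + 10/49*1/8 + 1/7*1/8 = 81/392 = pi_Y  (ok)
  25/56*1/8 + 81/392*1/8 + 10/49*1/4 + 1/7*1/2 = 10/49 = pi_Z  (ok)
  25/56*1/8 + 81/392*1/8 + 10/49*1/8 + 1/7*1/4 = 1/7 = pi_W  (ok)

Answer: 25/56 81/392 10/49 1/7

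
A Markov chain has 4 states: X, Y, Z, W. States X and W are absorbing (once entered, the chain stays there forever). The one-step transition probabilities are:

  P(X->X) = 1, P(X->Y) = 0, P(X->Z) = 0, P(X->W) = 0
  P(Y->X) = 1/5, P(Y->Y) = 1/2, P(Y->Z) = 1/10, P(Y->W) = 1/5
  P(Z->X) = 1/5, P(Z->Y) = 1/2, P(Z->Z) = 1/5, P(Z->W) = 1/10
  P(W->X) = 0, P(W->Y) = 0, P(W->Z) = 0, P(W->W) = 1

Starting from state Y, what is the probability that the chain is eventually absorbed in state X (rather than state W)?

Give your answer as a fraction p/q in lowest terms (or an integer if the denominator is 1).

Let a_i = P(absorbed in X | start in state i).
Boundary conditions: a_X = 1, a_W = 0.
For each transient state i, a_i = sum_j P(i->j) * a_j:
  a_Y = 1/5*a_X + 1/2*a_Y + 1/10*a_Z + 1/5*a_W
  a_Z = 1/5*a_X + 1/2*a_Y + 1/5*a_Z + 1/10*a_W

Substituting a_X = 1 and a_W = 0, rearrange to (I - Q) a = r where r[i] = P(i -> X):
  [1/2, -1/10] . (a_Y, a_Z) = 1/5
  [-1/2, 4/5] . (a_Y, a_Z) = 1/5

Solving yields:
  a_Y = 18/35
  a_Z = 4/7

Starting state is Y, so the absorption probability is a_Y = 18/35.

Answer: 18/35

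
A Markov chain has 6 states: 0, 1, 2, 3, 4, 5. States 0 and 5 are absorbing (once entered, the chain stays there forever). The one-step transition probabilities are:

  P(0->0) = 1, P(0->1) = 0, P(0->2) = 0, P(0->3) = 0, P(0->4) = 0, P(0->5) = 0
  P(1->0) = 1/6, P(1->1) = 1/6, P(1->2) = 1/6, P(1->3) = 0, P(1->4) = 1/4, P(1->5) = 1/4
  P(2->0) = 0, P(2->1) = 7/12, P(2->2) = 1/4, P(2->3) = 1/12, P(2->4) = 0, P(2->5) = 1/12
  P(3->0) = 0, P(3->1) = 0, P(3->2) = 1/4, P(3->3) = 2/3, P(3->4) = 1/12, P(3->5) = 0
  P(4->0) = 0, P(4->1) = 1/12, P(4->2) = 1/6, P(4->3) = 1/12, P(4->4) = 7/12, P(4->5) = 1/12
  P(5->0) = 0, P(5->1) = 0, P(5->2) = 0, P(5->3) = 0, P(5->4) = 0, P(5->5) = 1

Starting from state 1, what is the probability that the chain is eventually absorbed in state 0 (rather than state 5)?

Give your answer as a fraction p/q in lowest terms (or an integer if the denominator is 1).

Answer: 154/471

Derivation:
Let a_i = P(absorbed in 0 | start in state i).
Boundary conditions: a_0 = 1, a_5 = 0.
For each transient state i, a_i = sum_j P(i->j) * a_j:
  a_1 = 1/6*a_0 + 1/6*a_1 + 1/6*a_2 + 0*a_3 + 1/4*a_4 + 1/4*a_5
  a_2 = 0*a_0 + 7/12*a_1 + 1/4*a_2 + 1/12*a_3 + 0*a_4 + 1/12*a_5
  a_3 = 0*a_0 + 0*a_1 + 1/4*a_2 + 2/3*a_3 + 1/12*a_4 + 0*a_5
  a_4 = 0*a_0 + 1/12*a_1 + 1/6*a_2 + 1/12*a_3 + 7/12*a_4 + 1/12*a_5

Substituting a_0 = 1 and a_5 = 0, rearrange to (I - Q) a = r where r[i] = P(i -> 0):
  [5/6, -1/6, 0, -1/4] . (a_1, a_2, a_3, a_4) = 1/6
  [-7/12, 3/4, -1/12, 0] . (a_1, a_2, a_3, a_4) = 0
  [0, -1/4, 1/3, -1/12] . (a_1, a_2, a_3, a_4) = 0
  [-1/12, -1/6, -1/12, 5/12] . (a_1, a_2, a_3, a_4) = 0

Solving yields:
  a_1 = 154/471
  a_2 = 134/471
  a_3 = 128/471
  a_4 = 110/471

Starting state is 1, so the absorption probability is a_1 = 154/471.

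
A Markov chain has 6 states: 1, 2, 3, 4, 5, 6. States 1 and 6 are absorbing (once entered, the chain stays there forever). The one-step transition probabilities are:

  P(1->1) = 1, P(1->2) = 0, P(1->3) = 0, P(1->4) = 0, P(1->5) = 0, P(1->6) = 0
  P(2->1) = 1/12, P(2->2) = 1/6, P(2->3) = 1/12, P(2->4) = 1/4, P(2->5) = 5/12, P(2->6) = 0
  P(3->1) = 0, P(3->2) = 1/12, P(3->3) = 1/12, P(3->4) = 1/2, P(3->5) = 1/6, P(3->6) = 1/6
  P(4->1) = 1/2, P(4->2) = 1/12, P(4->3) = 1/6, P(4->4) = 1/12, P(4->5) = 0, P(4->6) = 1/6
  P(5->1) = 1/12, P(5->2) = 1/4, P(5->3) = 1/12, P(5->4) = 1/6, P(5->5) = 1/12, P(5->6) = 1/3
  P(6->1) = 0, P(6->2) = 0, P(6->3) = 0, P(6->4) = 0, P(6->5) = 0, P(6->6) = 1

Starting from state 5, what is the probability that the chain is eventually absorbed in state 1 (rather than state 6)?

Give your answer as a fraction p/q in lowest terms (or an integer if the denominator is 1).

Answer: 948/2281

Derivation:
Let a_i = P(absorbed in 1 | start in state i).
Boundary conditions: a_1 = 1, a_6 = 0.
For each transient state i, a_i = sum_j P(i->j) * a_j:
  a_2 = 1/12*a_1 + 1/6*a_2 + 1/12*a_3 + 1/4*a_4 + 5/12*a_5 + 0*a_6
  a_3 = 0*a_1 + 1/12*a_2 + 1/12*a_3 + 1/2*a_4 + 1/6*a_5 + 1/6*a_6
  a_4 = 1/2*a_1 + 1/12*a_2 + 1/6*a_3 + 1/12*a_4 + 0*a_5 + 1/6*a_6
  a_5 = 1/12*a_1 + 1/4*a_2 + 1/12*a_3 + 1/6*a_4 + 1/12*a_5 + 1/3*a_6

Substituting a_1 = 1 and a_6 = 0, rearrange to (I - Q) a = r where r[i] = P(i -> 1):
  [5/6, -1/12, -1/4, -5/12] . (a_2, a_3, a_4, a_5) = 1/12
  [-1/12, 11/12, -1/2, -1/6] . (a_2, a_3, a_4, a_5) = 0
  [-1/12, -1/6, 11/12, 0] . (a_2, a_3, a_4, a_5) = 1/2
  [-1/4, -1/12, -1/6, 11/12] . (a_2, a_3, a_4, a_5) = 1/12

Solving yields:
  a_2 = 2575/4562
  a_3 = 2291/4562
  a_4 = 3139/4562
  a_5 = 948/2281

Starting state is 5, so the absorption probability is a_5 = 948/2281.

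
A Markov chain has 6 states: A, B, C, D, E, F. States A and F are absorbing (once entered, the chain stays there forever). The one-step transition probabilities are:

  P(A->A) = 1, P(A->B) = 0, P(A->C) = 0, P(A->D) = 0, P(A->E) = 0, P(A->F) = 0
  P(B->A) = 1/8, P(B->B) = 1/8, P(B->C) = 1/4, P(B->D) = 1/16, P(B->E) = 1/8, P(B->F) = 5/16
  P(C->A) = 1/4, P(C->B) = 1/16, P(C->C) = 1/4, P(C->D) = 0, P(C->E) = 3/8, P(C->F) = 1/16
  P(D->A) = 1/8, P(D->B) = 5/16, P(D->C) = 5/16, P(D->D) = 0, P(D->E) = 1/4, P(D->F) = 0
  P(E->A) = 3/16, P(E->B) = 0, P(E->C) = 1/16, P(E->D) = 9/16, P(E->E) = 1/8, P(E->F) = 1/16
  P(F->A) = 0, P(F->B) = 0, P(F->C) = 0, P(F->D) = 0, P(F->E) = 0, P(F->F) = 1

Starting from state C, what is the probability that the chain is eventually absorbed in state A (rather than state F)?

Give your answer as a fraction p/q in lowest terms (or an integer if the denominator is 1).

Answer: 8215/11271

Derivation:
Let a_i = P(absorbed in A | start in state i).
Boundary conditions: a_A = 1, a_F = 0.
For each transient state i, a_i = sum_j P(i->j) * a_j:
  a_B = 1/8*a_A + 1/8*a_B + 1/4*a_C + 1/16*a_D + 1/8*a_E + 5/16*a_F
  a_C = 1/4*a_A + 1/16*a_B + 1/4*a_C + 0*a_D + 3/8*a_E + 1/16*a_F
  a_D = 1/8*a_A + 5/16*a_B + 5/16*a_C + 0*a_D + 1/4*a_E + 0*a_F
  a_E = 3/16*a_A + 0*a_B + 1/16*a_C + 9/16*a_D + 1/8*a_E + 1/16*a_F

Substituting a_A = 1 and a_F = 0, rearrange to (I - Q) a = r where r[i] = P(i -> A):
  [7/8, -1/4, -1/16, -1/8] . (a_B, a_C, a_D, a_E) = 1/8
  [-1/16, 3/4, 0, -3/8] . (a_B, a_C, a_D, a_E) = 1/4
  [-5/16, -5/16, 1, -1/4] . (a_B, a_C, a_D, a_E) = 1/8
  [0, -1/16, -9/16, 7/8] . (a_B, a_C, a_D, a_E) = 3/16

Solving yields:
  a_B = 1883/3757
  a_C = 8215/11271
  a_D = 35/51
  a_E = 15949/22542

Starting state is C, so the absorption probability is a_C = 8215/11271.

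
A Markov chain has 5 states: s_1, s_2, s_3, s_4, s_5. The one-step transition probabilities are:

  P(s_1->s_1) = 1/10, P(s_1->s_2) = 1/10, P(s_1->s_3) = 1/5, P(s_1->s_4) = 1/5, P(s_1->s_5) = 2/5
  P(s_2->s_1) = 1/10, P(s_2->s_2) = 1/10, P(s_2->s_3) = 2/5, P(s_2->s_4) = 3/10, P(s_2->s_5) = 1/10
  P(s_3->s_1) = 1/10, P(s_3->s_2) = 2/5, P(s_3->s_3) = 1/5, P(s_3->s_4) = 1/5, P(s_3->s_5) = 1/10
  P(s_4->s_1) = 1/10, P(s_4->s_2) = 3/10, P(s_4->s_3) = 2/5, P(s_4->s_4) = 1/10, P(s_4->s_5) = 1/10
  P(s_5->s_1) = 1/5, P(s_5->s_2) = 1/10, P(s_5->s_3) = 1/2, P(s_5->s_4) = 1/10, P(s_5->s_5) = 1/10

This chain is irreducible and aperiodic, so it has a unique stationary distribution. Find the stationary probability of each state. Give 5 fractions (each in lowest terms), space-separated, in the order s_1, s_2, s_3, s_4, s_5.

Answer: 11/97 3295/13968 379/1164 2669/13968 13/97

Derivation:
The stationary distribution satisfies pi = pi * P, i.e.:
  pi_s_1 = 1/10*pi_s_1 + 1/10*pi_s_2 + 1/10*pi_s_3 + 1/10*pi_s_4 + 1/5*pi_s_5
  pi_s_2 = 1/10*pi_s_1 + 1/10*pi_s_2 + 2/5*pi_s_3 + 3/10*pi_s_4 + 1/10*pi_s_5
  pi_s_3 = 1/5*pi_s_1 + 2/5*pi_s_2 + 1/5*pi_s_3 + 2/5*pi_s_4 + 1/2*pi_s_5
  pi_s_4 = 1/5*pi_s_1 + 3/10*pi_s_2 + 1/5*pi_s_3 + 1/10*pi_s_4 + 1/10*pi_s_5
  pi_s_5 = 2/5*pi_s_1 + 1/10*pi_s_2 + 1/10*pi_s_3 + 1/10*pi_s_4 + 1/10*pi_s_5
with normalization: pi_s_1 + pi_s_2 + pi_s_3 + pi_s_4 + pi_s_5 = 1.

Using the first 4 balance equations plus normalization, the linear system A*pi = b is:
  [-9/10, 1/10, 1/10, 1/10, 1/5] . pi = 0
  [1/10, -9/10, 2/5, 3/10, 1/10] . pi = 0
  [1/5, 2/5, -4/5, 2/5, 1/2] . pi = 0
  [1/5, 3/10, 1/5, -9/10, 1/10] . pi = 0
  [1, 1, 1, 1, 1] . pi = 1

Solving yields:
  pi_s_1 = 11/97
  pi_s_2 = 3295/13968
  pi_s_3 = 379/1164
  pi_s_4 = 2669/13968
  pi_s_5 = 13/97

Verification (pi * P):
  11/97*1/10 + 3295/13968*1/10 + 379/1164*1/10 + 2669/13968*1/10 + 13/97*1/5 = 11/97 = pi_s_1  (ok)
  11/97*1/10 + 3295/13968*1/10 + 379/1164*2/5 + 2669/13968*3/10 + 13/97*1/10 = 3295/13968 = pi_s_2  (ok)
  11/97*1/5 + 3295/13968*2/5 + 379/1164*1/5 + 2669/13968*2/5 + 13/97*1/2 = 379/1164 = pi_s_3  (ok)
  11/97*1/5 + 3295/13968*3/10 + 379/1164*1/5 + 2669/13968*1/10 + 13/97*1/10 = 2669/13968 = pi_s_4  (ok)
  11/97*2/5 + 3295/13968*1/10 + 379/1164*1/10 + 2669/13968*1/10 + 13/97*1/10 = 13/97 = pi_s_5  (ok)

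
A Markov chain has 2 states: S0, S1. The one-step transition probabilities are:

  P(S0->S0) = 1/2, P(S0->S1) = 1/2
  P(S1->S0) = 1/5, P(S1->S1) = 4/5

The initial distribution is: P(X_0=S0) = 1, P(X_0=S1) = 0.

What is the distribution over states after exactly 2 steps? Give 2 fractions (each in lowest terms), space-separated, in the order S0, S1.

Answer: 7/20 13/20

Derivation:
Propagating the distribution step by step (d_{t+1} = d_t * P):
d_0 = (S0=1, S1=0)
  d_1[S0] = 1*1/2 + 0*1/5 = 1/2
  d_1[S1] = 1*1/2 + 0*4/5 = 1/2
d_1 = (S0=1/2, S1=1/2)
  d_2[S0] = 1/2*1/2 + 1/2*1/5 = 7/20
  d_2[S1] = 1/2*1/2 + 1/2*4/5 = 13/20
d_2 = (S0=7/20, S1=13/20)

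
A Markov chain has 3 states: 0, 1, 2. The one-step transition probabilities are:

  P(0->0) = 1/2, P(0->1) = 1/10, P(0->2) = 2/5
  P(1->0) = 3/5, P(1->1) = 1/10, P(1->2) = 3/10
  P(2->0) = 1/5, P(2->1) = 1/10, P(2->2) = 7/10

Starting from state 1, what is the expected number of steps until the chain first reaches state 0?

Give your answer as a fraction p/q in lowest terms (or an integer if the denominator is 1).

Let h_i = expected steps to first reach 0 from state i.
Boundary: h_0 = 0.
First-step equations for the other states:
  h_1 = 1 + 3/5*h_0 + 1/10*h_1 + 3/10*h_2
  h_2 = 1 + 1/5*h_0 + 1/10*h_1 + 7/10*h_2

Substituting h_0 = 0 and rearranging gives the linear system (I - Q) h = 1:
  [9/10, -3/10] . (h_1, h_2) = 1
  [-1/10, 3/10] . (h_1, h_2) = 1

Solving yields:
  h_1 = 5/2
  h_2 = 25/6

Starting state is 1, so the expected hitting time is h_1 = 5/2.

Answer: 5/2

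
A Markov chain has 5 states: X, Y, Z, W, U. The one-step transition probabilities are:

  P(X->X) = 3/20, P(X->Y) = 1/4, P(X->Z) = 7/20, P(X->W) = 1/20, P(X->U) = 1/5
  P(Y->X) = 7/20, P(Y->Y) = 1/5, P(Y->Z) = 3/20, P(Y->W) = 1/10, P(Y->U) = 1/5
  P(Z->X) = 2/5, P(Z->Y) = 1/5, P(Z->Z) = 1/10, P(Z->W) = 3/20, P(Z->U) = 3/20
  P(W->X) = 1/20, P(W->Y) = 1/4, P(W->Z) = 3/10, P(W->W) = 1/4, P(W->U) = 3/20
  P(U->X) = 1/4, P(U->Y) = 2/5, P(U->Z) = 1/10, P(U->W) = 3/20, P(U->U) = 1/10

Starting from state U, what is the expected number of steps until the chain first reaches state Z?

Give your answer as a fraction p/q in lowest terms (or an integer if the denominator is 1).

Answer: 187080/36881

Derivation:
Let h_i = expected steps to first reach Z from state i.
Boundary: h_Z = 0.
First-step equations for the other states:
  h_X = 1 + 3/20*h_X + 1/4*h_Y + 7/20*h_Z + 1/20*h_W + 1/5*h_U
  h_Y = 1 + 7/20*h_X + 1/5*h_Y + 3/20*h_Z + 1/10*h_W + 1/5*h_U
  h_W = 1 + 1/20*h_X + 1/4*h_Y + 3/10*h_Z + 1/4*h_W + 3/20*h_U
  h_U = 1 + 1/4*h_X + 2/5*h_Y + 1/10*h_Z + 3/20*h_W + 1/10*h_U

Substituting h_Z = 0 and rearranging gives the linear system (I - Q) h = 1:
  [17/20, -1/4, -1/20, -1/5] . (h_X, h_Y, h_W, h_U) = 1
  [-7/20, 4/5, -1/10, -1/5] . (h_X, h_Y, h_W, h_U) = 1
  [-1/20, -1/4, 3/4, -3/20] . (h_X, h_Y, h_W, h_U) = 1
  [-1/4, -2/5, -3/20, 9/10] . (h_X, h_Y, h_W, h_U) = 1

Solving yields:
  h_X = 148740/36881
  h_Y = 177400/36881
  h_W = 155640/36881
  h_U = 187080/36881

Starting state is U, so the expected hitting time is h_U = 187080/36881.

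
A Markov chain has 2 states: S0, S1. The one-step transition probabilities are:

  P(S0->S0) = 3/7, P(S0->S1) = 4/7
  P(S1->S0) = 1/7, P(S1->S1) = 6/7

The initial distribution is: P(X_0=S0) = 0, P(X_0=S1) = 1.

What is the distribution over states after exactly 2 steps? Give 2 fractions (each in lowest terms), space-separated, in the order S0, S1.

Answer: 9/49 40/49

Derivation:
Propagating the distribution step by step (d_{t+1} = d_t * P):
d_0 = (S0=0, S1=1)
  d_1[S0] = 0*3/7 + 1*1/7 = 1/7
  d_1[S1] = 0*4/7 + 1*6/7 = 6/7
d_1 = (S0=1/7, S1=6/7)
  d_2[S0] = 1/7*3/7 + 6/7*1/7 = 9/49
  d_2[S1] = 1/7*4/7 + 6/7*6/7 = 40/49
d_2 = (S0=9/49, S1=40/49)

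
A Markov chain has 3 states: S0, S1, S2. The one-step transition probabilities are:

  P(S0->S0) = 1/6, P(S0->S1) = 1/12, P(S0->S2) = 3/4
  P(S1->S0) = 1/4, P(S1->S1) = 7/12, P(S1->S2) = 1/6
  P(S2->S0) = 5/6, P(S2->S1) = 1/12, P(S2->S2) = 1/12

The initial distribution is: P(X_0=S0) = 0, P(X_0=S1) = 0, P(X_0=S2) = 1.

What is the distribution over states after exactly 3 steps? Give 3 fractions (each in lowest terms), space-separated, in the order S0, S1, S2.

Propagating the distribution step by step (d_{t+1} = d_t * P):
d_0 = (S0=0, S1=0, S2=1)
  d_1[S0] = 0*1/6 + 0*1/4 + 1*5/6 = 5/6
  d_1[S1] = 0*1/12 + 0*7/12 + 1*1/12 = 1/12
  d_1[S2] = 0*3/4 + 0*1/6 + 1*1/12 = 1/12
d_1 = (S0=5/6, S1=1/12, S2=1/12)
  d_2[S0] = 5/6*1/6 + 1/12*1/4 + 1/12*5/6 = 11/48
  d_2[S1] = 5/6*1/12 + 1/12*7/12 + 1/12*1/12 = 1/8
  d_2[S2] = 5/6*3/4 + 1/12*1/6 + 1/12*1/12 = 31/48
d_2 = (S0=11/48, S1=1/8, S2=31/48)
  d_3[S0] = 11/48*1/6 + 1/8*1/4 + 31/48*5/6 = 175/288
  d_3[S1] = 11/48*1/12 + 1/8*7/12 + 31/48*1/12 = 7/48
  d_3[S2] = 11/48*3/4 + 1/8*1/6 + 31/48*1/12 = 71/288
d_3 = (S0=175/288, S1=7/48, S2=71/288)

Answer: 175/288 7/48 71/288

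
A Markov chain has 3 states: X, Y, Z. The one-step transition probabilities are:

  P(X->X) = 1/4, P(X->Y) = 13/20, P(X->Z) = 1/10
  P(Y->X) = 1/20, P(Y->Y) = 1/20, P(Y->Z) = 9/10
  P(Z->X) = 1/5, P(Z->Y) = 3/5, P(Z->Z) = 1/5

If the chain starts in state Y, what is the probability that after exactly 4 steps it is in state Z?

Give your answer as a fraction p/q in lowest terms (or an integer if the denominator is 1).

Answer: 3931/10000

Derivation:
Computing P^4 by repeated multiplication:
P^1 =
  X: [1/4, 13/20, 1/10]
  Y: [1/20, 1/20, 9/10]
  Z: [1/5, 3/5, 1/5]
P^2 =
  X: [23/200, 51/200, 63/100]
  Y: [39/200, 23/40, 23/100]
  Z: [3/25, 7/25, 3/5]
P^3 =
  X: [67/400, 931/2000, 367/1000]
  Y: [247/2000, 587/2000, 583/1000]
  Z: [41/250, 113/250, 48/125]
P^4 =
  X: [2771/20000, 7047/20000, 5091/10000]
  Y: [3243/20000, 1779/4000, 3931/10000]
  Z: [351/2500, 899/2500, 1/2]

(P^4)[Y -> Z] = 3931/10000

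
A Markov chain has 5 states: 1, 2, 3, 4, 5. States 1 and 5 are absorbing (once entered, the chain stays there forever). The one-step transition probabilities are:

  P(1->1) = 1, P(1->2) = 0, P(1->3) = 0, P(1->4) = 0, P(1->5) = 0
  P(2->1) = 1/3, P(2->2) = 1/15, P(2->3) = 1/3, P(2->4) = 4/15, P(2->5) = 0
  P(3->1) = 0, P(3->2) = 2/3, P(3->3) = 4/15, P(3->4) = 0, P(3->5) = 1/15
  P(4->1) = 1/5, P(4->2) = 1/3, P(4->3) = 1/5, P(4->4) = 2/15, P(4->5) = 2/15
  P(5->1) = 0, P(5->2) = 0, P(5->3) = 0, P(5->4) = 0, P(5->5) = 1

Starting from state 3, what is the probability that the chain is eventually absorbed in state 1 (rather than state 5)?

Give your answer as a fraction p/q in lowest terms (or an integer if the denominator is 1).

Answer: 35/46

Derivation:
Let a_i = P(absorbed in 1 | start in state i).
Boundary conditions: a_1 = 1, a_5 = 0.
For each transient state i, a_i = sum_j P(i->j) * a_j:
  a_2 = 1/3*a_1 + 1/15*a_2 + 1/3*a_3 + 4/15*a_4 + 0*a_5
  a_3 = 0*a_1 + 2/3*a_2 + 4/15*a_3 + 0*a_4 + 1/15*a_5
  a_4 = 1/5*a_1 + 1/3*a_2 + 1/5*a_3 + 2/15*a_4 + 2/15*a_5

Substituting a_1 = 1 and a_5 = 0, rearrange to (I - Q) a = r where r[i] = P(i -> 1):
  [14/15, -1/3, -4/15] . (a_2, a_3, a_4) = 1/3
  [-2/3, 11/15, 0] . (a_2, a_3, a_4) = 0
  [-1/3, -1/5, 13/15] . (a_2, a_3, a_4) = 1/5

Solving yields:
  a_2 = 77/92
  a_3 = 35/46
  a_4 = 67/92

Starting state is 3, so the absorption probability is a_3 = 35/46.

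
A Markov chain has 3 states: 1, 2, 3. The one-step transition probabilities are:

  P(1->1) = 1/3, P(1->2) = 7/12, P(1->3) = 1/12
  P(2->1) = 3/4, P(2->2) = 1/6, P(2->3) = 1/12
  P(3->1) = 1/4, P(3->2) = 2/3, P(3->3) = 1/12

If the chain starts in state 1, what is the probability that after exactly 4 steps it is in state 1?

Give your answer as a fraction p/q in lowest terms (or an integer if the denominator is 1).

Computing P^4 by repeated multiplication:
P^1 =
  1: [1/3, 7/12, 1/12]
  2: [3/4, 1/6, 1/12]
  3: [1/4, 2/3, 1/12]
P^2 =
  1: [41/72, 25/72, 1/12]
  2: [19/48, 25/48, 1/12]
  3: [29/48, 5/16, 1/12]
P^3 =
  1: [407/864, 385/864, 1/12]
  2: [313/576, 215/576, 1/12]
  3: [263/576, 265/576, 1/12]
P^4 =
  1: [5309/10368, 4195/10368, 1/12]
  2: [3331/6912, 3005/6912, 1/12]
  3: [3581/6912, 2755/6912, 1/12]

(P^4)[1 -> 1] = 5309/10368

Answer: 5309/10368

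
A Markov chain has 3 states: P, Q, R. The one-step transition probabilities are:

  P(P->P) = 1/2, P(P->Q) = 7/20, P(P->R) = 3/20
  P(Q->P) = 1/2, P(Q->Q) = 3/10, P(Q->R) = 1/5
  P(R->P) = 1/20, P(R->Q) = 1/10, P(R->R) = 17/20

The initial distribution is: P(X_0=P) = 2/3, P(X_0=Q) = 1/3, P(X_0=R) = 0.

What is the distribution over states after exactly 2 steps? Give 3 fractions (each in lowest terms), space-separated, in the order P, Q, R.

Answer: 17/40 7/24 17/60

Derivation:
Propagating the distribution step by step (d_{t+1} = d_t * P):
d_0 = (P=2/3, Q=1/3, R=0)
  d_1[P] = 2/3*1/2 + 1/3*1/2 + 0*1/20 = 1/2
  d_1[Q] = 2/3*7/20 + 1/3*3/10 + 0*1/10 = 1/3
  d_1[R] = 2/3*3/20 + 1/3*1/5 + 0*17/20 = 1/6
d_1 = (P=1/2, Q=1/3, R=1/6)
  d_2[P] = 1/2*1/2 + 1/3*1/2 + 1/6*1/20 = 17/40
  d_2[Q] = 1/2*7/20 + 1/3*3/10 + 1/6*1/10 = 7/24
  d_2[R] = 1/2*3/20 + 1/3*1/5 + 1/6*17/20 = 17/60
d_2 = (P=17/40, Q=7/24, R=17/60)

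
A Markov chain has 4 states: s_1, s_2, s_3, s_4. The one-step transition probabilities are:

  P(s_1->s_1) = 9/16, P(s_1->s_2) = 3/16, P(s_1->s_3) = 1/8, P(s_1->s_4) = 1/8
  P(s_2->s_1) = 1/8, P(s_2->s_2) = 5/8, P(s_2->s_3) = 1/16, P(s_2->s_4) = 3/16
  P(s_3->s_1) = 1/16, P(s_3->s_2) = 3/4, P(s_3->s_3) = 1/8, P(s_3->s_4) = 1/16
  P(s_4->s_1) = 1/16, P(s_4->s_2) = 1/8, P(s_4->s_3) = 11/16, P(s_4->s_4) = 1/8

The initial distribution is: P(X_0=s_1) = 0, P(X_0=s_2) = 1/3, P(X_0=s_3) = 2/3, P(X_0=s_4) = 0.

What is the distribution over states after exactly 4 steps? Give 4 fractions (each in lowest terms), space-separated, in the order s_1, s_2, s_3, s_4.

Propagating the distribution step by step (d_{t+1} = d_t * P):
d_0 = (s_1=0, s_2=1/3, s_3=2/3, s_4=0)
  d_1[s_1] = 0*9/16 + 1/3*1/8 + 2/3*1/16 + 0*1/16 = 1/12
  d_1[s_2] = 0*3/16 + 1/3*5/8 + 2/3*3/4 + 0*1/8 = 17/24
  d_1[s_3] = 0*1/8 + 1/3*1/16 + 2/3*1/8 + 0*11/16 = 5/48
  d_1[s_4] = 0*1/8 + 1/3*3/16 + 2/3*1/16 + 0*1/8 = 5/48
d_1 = (s_1=1/12, s_2=17/24, s_3=5/48, s_4=5/48)
  d_2[s_1] = 1/12*9/16 + 17/24*1/8 + 5/48*1/16 + 5/48*1/16 = 19/128
  d_2[s_2] = 1/12*3/16 + 17/24*5/8 + 5/48*3/4 + 5/48*1/8 = 211/384
  d_2[s_3] = 1/12*1/8 + 17/24*1/16 + 5/48*1/8 + 5/48*11/16 = 107/768
  d_2[s_4] = 1/12*1/8 + 17/24*3/16 + 5/48*1/16 + 5/48*1/8 = 125/768
d_2 = (s_1=19/128, s_2=211/384, s_3=107/768, s_4=125/768)
  d_3[s_1] = 19/128*9/16 + 211/384*1/8 + 107/768*1/16 + 125/768*1/16 = 1051/6144
  d_3[s_2] = 19/128*3/16 + 211/384*5/8 + 107/768*3/4 + 125/768*1/8 = 127/256
  d_3[s_3] = 19/128*1/8 + 211/384*1/16 + 107/768*1/8 + 125/768*11/16 = 2239/12288
  d_3[s_4] = 19/128*1/8 + 211/384*3/16 + 107/768*1/16 + 125/768*1/8 = 617/4096
d_3 = (s_1=1051/6144, s_2=127/256, s_3=2239/12288, s_4=617/4096)
  d_4[s_1] = 1051/6144*9/16 + 127/256*1/8 + 2239/12288*1/16 + 617/4096*1/16 = 275/1536
  d_4[s_2] = 1051/6144*3/16 + 127/256*5/8 + 2239/12288*3/4 + 617/4096*1/8 = 8153/16384
  d_4[s_3] = 1051/6144*1/8 + 127/256*1/16 + 2239/12288*1/8 + 617/4096*11/16 = 11713/65536
  d_4[s_4] = 1051/6144*1/8 + 127/256*3/16 + 2239/12288*1/16 + 617/4096*1/8 = 28433/196608
d_4 = (s_1=275/1536, s_2=8153/16384, s_3=11713/65536, s_4=28433/196608)

Answer: 275/1536 8153/16384 11713/65536 28433/196608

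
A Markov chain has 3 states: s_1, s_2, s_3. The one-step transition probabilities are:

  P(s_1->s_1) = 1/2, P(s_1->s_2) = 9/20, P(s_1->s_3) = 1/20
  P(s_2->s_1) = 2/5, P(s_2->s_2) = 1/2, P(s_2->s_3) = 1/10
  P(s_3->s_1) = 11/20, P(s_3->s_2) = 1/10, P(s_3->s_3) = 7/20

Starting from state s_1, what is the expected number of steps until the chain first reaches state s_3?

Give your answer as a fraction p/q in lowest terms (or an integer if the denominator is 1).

Answer: 95/7

Derivation:
Let h_i = expected steps to first reach s_3 from state i.
Boundary: h_s_3 = 0.
First-step equations for the other states:
  h_s_1 = 1 + 1/2*h_s_1 + 9/20*h_s_2 + 1/20*h_s_3
  h_s_2 = 1 + 2/5*h_s_1 + 1/2*h_s_2 + 1/10*h_s_3

Substituting h_s_3 = 0 and rearranging gives the linear system (I - Q) h = 1:
  [1/2, -9/20] . (h_s_1, h_s_2) = 1
  [-2/5, 1/2] . (h_s_1, h_s_2) = 1

Solving yields:
  h_s_1 = 95/7
  h_s_2 = 90/7

Starting state is s_1, so the expected hitting time is h_s_1 = 95/7.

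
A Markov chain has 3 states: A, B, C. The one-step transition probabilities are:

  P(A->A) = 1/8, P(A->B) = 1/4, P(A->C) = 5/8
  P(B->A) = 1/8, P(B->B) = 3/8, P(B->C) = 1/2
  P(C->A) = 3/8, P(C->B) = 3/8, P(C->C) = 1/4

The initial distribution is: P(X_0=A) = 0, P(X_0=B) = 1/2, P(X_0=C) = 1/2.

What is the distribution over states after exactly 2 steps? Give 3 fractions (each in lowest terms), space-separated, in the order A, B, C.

Propagating the distribution step by step (d_{t+1} = d_t * P):
d_0 = (A=0, B=1/2, C=1/2)
  d_1[A] = 0*1/8 + 1/2*1/8 + 1/2*3/8 = 1/4
  d_1[B] = 0*1/4 + 1/2*3/8 + 1/2*3/8 = 3/8
  d_1[C] = 0*5/8 + 1/2*1/2 + 1/2*1/4 = 3/8
d_1 = (A=1/4, B=3/8, C=3/8)
  d_2[A] = 1/4*1/8 + 3/8*1/8 + 3/8*3/8 = 7/32
  d_2[B] = 1/4*1/4 + 3/8*3/8 + 3/8*3/8 = 11/32
  d_2[C] = 1/4*5/8 + 3/8*1/2 + 3/8*1/4 = 7/16
d_2 = (A=7/32, B=11/32, C=7/16)

Answer: 7/32 11/32 7/16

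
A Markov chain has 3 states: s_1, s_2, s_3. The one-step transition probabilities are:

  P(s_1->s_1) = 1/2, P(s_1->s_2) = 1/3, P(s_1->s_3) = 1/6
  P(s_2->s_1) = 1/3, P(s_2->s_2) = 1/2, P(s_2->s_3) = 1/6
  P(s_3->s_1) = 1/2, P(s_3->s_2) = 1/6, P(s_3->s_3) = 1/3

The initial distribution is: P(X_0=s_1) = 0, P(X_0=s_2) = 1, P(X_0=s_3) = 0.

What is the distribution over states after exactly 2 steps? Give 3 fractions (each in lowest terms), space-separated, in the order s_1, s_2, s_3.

Propagating the distribution step by step (d_{t+1} = d_t * P):
d_0 = (s_1=0, s_2=1, s_3=0)
  d_1[s_1] = 0*1/2 + 1*1/3 + 0*1/2 = 1/3
  d_1[s_2] = 0*1/3 + 1*1/2 + 0*1/6 = 1/2
  d_1[s_3] = 0*1/6 + 1*1/6 + 0*1/3 = 1/6
d_1 = (s_1=1/3, s_2=1/2, s_3=1/6)
  d_2[s_1] = 1/3*1/2 + 1/2*1/3 + 1/6*1/2 = 5/12
  d_2[s_2] = 1/3*1/3 + 1/2*1/2 + 1/6*1/6 = 7/18
  d_2[s_3] = 1/3*1/6 + 1/2*1/6 + 1/6*1/3 = 7/36
d_2 = (s_1=5/12, s_2=7/18, s_3=7/36)

Answer: 5/12 7/18 7/36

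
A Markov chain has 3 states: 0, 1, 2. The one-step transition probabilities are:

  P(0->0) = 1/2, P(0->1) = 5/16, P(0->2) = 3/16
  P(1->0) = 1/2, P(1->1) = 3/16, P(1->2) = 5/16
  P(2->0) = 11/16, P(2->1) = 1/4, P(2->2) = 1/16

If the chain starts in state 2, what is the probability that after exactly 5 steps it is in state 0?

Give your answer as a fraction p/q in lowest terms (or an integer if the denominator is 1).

Computing P^5 by repeated multiplication:
P^1 =
  0: [1/2, 5/16, 3/16]
  1: [1/2, 3/16, 5/16]
  2: [11/16, 1/4, 1/16]
P^2 =
  0: [137/256, 67/256, 13/64]
  1: [143/256, 69/256, 11/64]
  2: [131/256, 71/256, 27/128]
P^3 =
  0: [551/1024, 547/2048, 399/2048]
  1: [545/1024, 549/2048, 409/2048]
  2: [1105/2048, 271/1024, 401/2048]
P^4 =
  0: [17581/32768, 8747/32768, 805/4096]
  1: [17611/32768, 8733/32768, 803/4096]
  2: [17587/32768, 8755/32768, 3213/16384]
P^5 =
  0: [35183/65536, 69953/262144, 51459/262144]
  1: [35177/65536, 69975/262144, 51461/262144]
  2: [140711/262144, 1093/4096, 51481/262144]

(P^5)[2 -> 0] = 140711/262144

Answer: 140711/262144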